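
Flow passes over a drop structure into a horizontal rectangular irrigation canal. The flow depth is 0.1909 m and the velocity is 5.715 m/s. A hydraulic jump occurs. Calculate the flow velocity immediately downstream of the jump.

Fr₁ = V₁/√(g·y₁) = 5.715/√(9.81×0.1909) = 4.176.
Bélanger equation: y₂/y₁ = ½[√(1 + 8Fr₁²) − 1] = ½[√140.52 − 1] = 5.427.
y₂ = 5.427 × 0.1909 = 1.036 m.
q = V₁·y₁ = 5.715 × 0.1909 = 1.091 m²/s.
V₂ = q/y₂ = 1.091/1.036 = 1.053 m/s.

V₂ = 1.053 m/s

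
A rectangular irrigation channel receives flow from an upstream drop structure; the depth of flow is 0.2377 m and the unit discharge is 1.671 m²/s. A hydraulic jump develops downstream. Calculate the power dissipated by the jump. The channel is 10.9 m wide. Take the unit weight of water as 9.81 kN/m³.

V₁ = q/y₁ = 1.671/0.2377 = 7.030 m/s. Fr₁ = V₁/√(g·y₁) = 7.030/√(9.81×0.2377) = 4.604.
Bélanger equation: y₂/y₁ = ½[√(1 + 8Fr₁²) − 1] = ½[√170.55 − 1] = 6.030.
y₂ = 6.030 × 0.2377 = 1.433 m.
V₂ = q/y₂ = 1.671/1.433 = 1.166 m/s. E₁ = y₁ + V₁²/2g = 2.757 m; E₂ = y₂ + V₂²/2g = 1.503 m. ΔE = E₁ − E₂ = 1.254 m.
Q = q·b = 1.671 × 10.9 = 18.21 m³/s. P = γ·Q·ΔE = 9.81 × 18.21 × 1.254 = 224.1 kW.

P = 224.1 kW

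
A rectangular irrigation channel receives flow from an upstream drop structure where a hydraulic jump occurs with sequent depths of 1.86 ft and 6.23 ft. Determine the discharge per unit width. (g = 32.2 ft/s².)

For a rectangular channel the momentum equation gives q² = ½·g·y₁·y₂·(y₁ + y₂) = ½×32.2×1.86×6.23×8.09 = 1509.
q = √1509 = 38.8 ft²/s.

q = 38.8 ft²/s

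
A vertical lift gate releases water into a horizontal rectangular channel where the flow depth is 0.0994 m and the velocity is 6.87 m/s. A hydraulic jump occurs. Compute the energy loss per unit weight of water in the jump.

Fr₁ = V₁/√(g·y₁) = 6.87/√(9.81×0.0994) = 6.96.
Sequent-depth ratio: y₂/y₁ = ½[√(1 + 8Fr₁²) − 1] = ½[√388.2 − 1] = 9.35.
y₂ = 9.35 × 0.0994 = 0.930 m.
q = V₁·y₁ = 6.87 × 0.0994 = 0.683 m²/s. V₂ = q/y₂ = 0.683/0.930 = 0.735 m/s. E₁ = y₁ + V₁²/2g = 2.50 m; E₂ = y₂ + V₂²/2g = 0.957 m. ΔE = E₁ − E₂ = 1.55 m.

ΔE = 1.55 m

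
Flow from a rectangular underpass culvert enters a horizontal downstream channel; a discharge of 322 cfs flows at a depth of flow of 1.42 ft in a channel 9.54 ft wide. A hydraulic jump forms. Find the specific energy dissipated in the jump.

ΔE = 3.37 ft

q = Q/b = 322/9.54 = 33.8 ft²/s; V₁ = q/y₁ = 23.8 ft/s. Fr₁ = V₁/√(g·y₁) = 3.52.
Bélanger equation: y₂/y₁ = ½[√(1 + 8Fr₁²) − 1] = ½[√99.85 − 1] = 4.50.
y₂ = 4.50 × 1.42 = 6.38 ft.
V₂ = q/y₂ = 33.8/6.38 = 5.29 ft/s. E₁ = y₁ + V₁²/2g = 10.2 ft; E₂ = y₂ + V₂²/2g = 6.82 ft. ΔE = E₁ − E₂ = 3.37 ft.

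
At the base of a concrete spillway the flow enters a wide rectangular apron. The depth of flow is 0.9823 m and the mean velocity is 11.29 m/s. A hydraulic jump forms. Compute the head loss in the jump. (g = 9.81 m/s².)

ΔE = 2.596 m

Fr₁ = V₁/√(g·y₁) = 11.29/√(9.81×0.9823) = 3.637.
Conjugate-depth relation: y₂/y₁ = ½[√(1 + 8Fr₁²) − 1] = ½[√106.82 − 1] = 4.668.
y₂ = 4.668 × 0.9823 = 4.585 m.
Head loss: ΔE = (y₂ − y₁)³/(4y₁y₂) = (4.585 − 0.9823)³/(4×0.9823×4.585) = 46.76/18.02 = 2.596 m.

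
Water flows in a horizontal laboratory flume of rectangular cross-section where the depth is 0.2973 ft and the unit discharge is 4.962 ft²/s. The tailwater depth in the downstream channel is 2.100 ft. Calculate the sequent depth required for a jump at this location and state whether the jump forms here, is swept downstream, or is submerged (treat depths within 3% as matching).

V₁ = q/y₁ = 4.962/0.2973 = 16.69 ft/s. Fr₁ = V₁/√(g·y₁) = 16.69/√(32.2×0.2973) = 5.394.
Bélanger equation: y₂/y₁ = ½[√(1 + 8Fr₁²) − 1] = ½[√233.79 − 1] = 7.145.
y₂ = 7.145 × 0.2973 = 2.124 ft.
Tailwater y_tw = 2.100 ft: y_tw ≈ y₂, so the jump forms here.

y₂ = 2.124 ft; the jump forms here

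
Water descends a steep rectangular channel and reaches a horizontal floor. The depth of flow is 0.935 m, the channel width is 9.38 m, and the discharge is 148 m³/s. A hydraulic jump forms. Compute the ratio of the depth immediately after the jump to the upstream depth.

y₂/y₁ = 7.40

q = Q/b = 148/9.38 = 15.8 m²/s; V₁ = q/y₁ = 16.9 m/s. Fr₁ = V₁/√(g·y₁) = 5.57.
By Bélanger, y₂/y₁ = ½[√(1 + 8Fr₁²) − 1] = ½[√249.4 − 1] = 7.40.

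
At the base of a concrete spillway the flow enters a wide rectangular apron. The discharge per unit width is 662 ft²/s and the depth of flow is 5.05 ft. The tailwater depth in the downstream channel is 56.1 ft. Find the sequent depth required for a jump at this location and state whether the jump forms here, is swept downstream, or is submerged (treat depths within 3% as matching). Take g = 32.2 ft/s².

y₂ = 70.9 ft; the jump is swept downstream

V₁ = q/y₁ = 662/5.05 = 131 ft/s. Fr₁ = V₁/√(g·y₁) = 131/√(32.2×5.05) = 10.3.
Sequent-depth ratio: y₂/y₁ = ½[√(1 + 8Fr₁²) − 1] = ½[√846.4 − 1] = 14.0.
y₂ = 14.0 × 5.05 = 70.9 ft.
Tailwater y_tw = 56.1 ft: y_tw < y₂, so the jump is swept downstream.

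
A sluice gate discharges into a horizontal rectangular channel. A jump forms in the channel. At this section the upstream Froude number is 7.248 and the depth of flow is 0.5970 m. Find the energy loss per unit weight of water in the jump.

ΔE = 10.29 m

Fr₁ = 7.248 (given).
Sequent-depth ratio: y₂/y₁ = ½[√(1 + 8Fr₁²) − 1] = ½[√421.27 − 1] = 9.762.
y₂ = 9.762 × 0.5970 = 5.828 m.
V₁ = Fr₁·√(g·y₁) = 7.248×√(9.81×0.5970) = 17.54 m/s; q = V₁·y₁ = 10.47 m²/s. V₂ = q/y₂ = 10.47/5.828 = 1.797 m/s. E₁ = y₁ + V₁²/2g = 16.28 m; E₂ = y₂ + V₂²/2g = 5.993 m. ΔE = E₁ − E₂ = 10.29 m.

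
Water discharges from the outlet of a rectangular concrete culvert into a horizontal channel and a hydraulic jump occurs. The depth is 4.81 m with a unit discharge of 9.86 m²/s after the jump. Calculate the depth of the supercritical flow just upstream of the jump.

V₂ = q/y₂ = 9.86/4.81 = 2.05 m/s; Fr₂ = V₂/√(g·y₂) = 0.298.
From the momentum equation (using Fr₂), y₁/y₂ = ½[√(1 + 8Fr₂²) − 1] = ½[√1.712 − 1] = 0.154.
y₁ = 0.154 × 4.81 = 0.742 m.

y₁ = 0.742 m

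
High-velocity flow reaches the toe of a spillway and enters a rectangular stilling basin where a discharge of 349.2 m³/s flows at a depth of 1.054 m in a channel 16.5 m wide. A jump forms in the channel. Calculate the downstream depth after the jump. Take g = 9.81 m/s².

q = Q/b = 349.2/16.5 = 21.16 m²/s; V₁ = q/y₁ = 20.08 m/s. Fr₁ = V₁/√(g·y₁) = 6.244.
From the momentum equation for a rectangular channel, y₂/y₁ = ½[√(1 + 8Fr₁²) − 1] = ½[√312.95 − 1] = 8.345.
y₂ = 8.345 × 1.054 = 8.796 m.

y₂ = 8.796 m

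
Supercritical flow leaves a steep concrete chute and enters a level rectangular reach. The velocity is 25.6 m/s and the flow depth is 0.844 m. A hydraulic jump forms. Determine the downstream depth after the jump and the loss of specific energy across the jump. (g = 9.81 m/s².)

Fr₁ = V₁/√(g·y₁) = 25.6/√(9.81×0.844) = 8.90.
Bélanger equation: y₂/y₁ = ½[√(1 + 8Fr₁²) − 1] = ½[√634.2 − 1] = 12.1.
y₂ = 12.1 × 0.844 = 10.2 m.
Head loss: ΔE = (y₂ − y₁)³/(4y₁y₂) = (10.2 − 0.844)³/(4×0.844×10.2) = 820/34.5 = 23.8 m.

y₂ = 10.2 m; ΔE = 23.8 m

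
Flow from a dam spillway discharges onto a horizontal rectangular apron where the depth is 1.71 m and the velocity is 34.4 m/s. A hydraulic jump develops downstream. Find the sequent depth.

Fr₁ = V₁/√(g·y₁) = 34.4/√(9.81×1.71) = 8.40.
From the momentum equation for a rectangular channel, y₂/y₁ = ½[√(1 + 8Fr₁²) − 1] = ½[√565.3 − 1] = 11.4.
y₂ = 11.4 × 1.71 = 19.5 m.

y₂ = 19.5 m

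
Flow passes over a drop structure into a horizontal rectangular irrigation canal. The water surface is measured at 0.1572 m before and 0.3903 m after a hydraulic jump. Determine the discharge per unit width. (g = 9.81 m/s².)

q = 0.4059 m²/s

For a rectangular channel the momentum equation gives q² = ½·g·y₁·y₂·(y₁ + y₂) = ½×9.81×0.1572×0.3903×0.5475 = 0.1648.
q = √0.1648 = 0.4059 m²/s.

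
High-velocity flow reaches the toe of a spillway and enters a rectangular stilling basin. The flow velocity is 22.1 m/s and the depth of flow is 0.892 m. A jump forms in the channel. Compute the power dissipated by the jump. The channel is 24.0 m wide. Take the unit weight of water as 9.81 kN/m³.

P = 76819 kW

Fr₁ = V₁/√(g·y₁) = 22.1/√(9.81×0.892) = 7.47.
By Bélanger, y₂/y₁ = ½[√(1 + 8Fr₁²) − 1] = ½[√447.5 − 1] = 10.1.
y₂ = 10.1 × 0.892 = 8.99 m.
Head loss: ΔE = (y₂ − y₁)³/(4y₁y₂) = (8.99 − 0.892)³/(4×0.892×8.99) = 531/32.1 = 16.6 m.
q = V₁·y₁ = 22.1 × 0.892 = 19.7 m²/s. Q = q·b = 19.7 × 24.0 = 473 m³/s. P = γ·Q·ΔE = 9.81 × 473 × 16.6 = 76819 kW.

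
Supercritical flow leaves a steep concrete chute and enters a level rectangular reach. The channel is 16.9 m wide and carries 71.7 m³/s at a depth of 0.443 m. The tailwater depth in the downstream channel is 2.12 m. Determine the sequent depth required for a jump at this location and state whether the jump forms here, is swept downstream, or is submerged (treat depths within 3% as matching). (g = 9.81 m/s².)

q = Q/b = 71.7/16.9 = 4.24 m²/s; V₁ = q/y₁ = 9.58 m/s. Fr₁ = V₁/√(g·y₁) = 4.59.
Conjugate-depth relation: y₂/y₁ = ½[√(1 + 8Fr₁²) − 1] = ½[√169.8 − 1] = 6.02.
y₂ = 6.02 × 0.443 = 2.67 m.
Tailwater y_tw = 2.12 m: y_tw < y₂, so the jump is swept downstream.

y₂ = 2.67 m; the jump is swept downstream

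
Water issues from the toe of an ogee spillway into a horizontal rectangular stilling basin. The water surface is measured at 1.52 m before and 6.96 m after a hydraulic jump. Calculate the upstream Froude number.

Fr₁ = 3.57

For a rectangular channel the momentum equation gives q² = ½·g·y₁·y₂·(y₁ + y₂) = ½×9.81×1.52×6.96×8.48 = 440.
q = √440 = 21.0 m²/s.
V₁ = q/y₁ = 13.8 m/s; Fr₁ = V₁/√(g·y₁) = 3.57.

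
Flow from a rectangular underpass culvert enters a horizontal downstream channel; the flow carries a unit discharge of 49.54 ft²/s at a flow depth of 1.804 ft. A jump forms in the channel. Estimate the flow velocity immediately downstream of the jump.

V₂ = 5.944 ft/s

V₁ = q/y₁ = 49.54/1.804 = 27.46 ft/s. Fr₁ = V₁/√(g·y₁) = 27.46/√(32.2×1.804) = 3.603.
Bélanger equation: y₂/y₁ = ½[√(1 + 8Fr₁²) − 1] = ½[√104.86 − 1] = 4.620.
y₂ = 4.620 × 1.804 = 8.334 ft.
V₂ = q/y₂ = 49.54/8.334 = 5.944 ft/s.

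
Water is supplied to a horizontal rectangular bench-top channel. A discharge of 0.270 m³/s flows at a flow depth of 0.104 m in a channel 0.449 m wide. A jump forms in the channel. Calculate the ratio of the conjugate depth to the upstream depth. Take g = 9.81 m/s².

y₂/y₁ = 7.61

q = Q/b = 0.270/0.449 = 0.601 m²/s; V₁ = q/y₁ = 5.78 m/s. Fr₁ = V₁/√(g·y₁) = 5.72.
From the momentum equation for a rectangular channel, y₂/y₁ = ½[√(1 + 8Fr₁²) − 1] = ½[√263.2 − 1] = 7.61.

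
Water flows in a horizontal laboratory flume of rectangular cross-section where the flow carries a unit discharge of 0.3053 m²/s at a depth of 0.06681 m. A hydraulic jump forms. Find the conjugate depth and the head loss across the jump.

y₂ = 0.5010 m; ΔE = 0.6112 m

V₁ = q/y₁ = 0.3053/0.06681 = 4.570 m/s. Fr₁ = V₁/√(g·y₁) = 4.570/√(9.81×0.06681) = 5.645.
Bélanger equation: y₂/y₁ = ½[√(1 + 8Fr₁²) − 1] = ½[√255.89 − 1] = 7.498.
y₂ = 7.498 × 0.06681 = 0.5010 m.
V₂ = q/y₂ = 0.3053/0.5010 = 0.6094 m/s. E₁ = y₁ + V₁²/2g = 1.131 m; E₂ = y₂ + V₂²/2g = 0.5199 m. ΔE = E₁ − E₂ = 0.6112 m.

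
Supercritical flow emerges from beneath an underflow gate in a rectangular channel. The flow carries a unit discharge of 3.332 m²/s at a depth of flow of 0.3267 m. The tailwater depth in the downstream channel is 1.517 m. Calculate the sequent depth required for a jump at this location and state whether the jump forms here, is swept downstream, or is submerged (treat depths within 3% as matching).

y₂ = 2.474 m; the jump is swept downstream

V₁ = q/y₁ = 3.332/0.3267 = 10.20 m/s. Fr₁ = V₁/√(g·y₁) = 10.20/√(9.81×0.3267) = 5.697.
Sequent-depth ratio: y₂/y₁ = ½[√(1 + 8Fr₁²) − 1] = ½[√260.65 − 1] = 7.572.
y₂ = 7.572 × 0.3267 = 2.474 m.
Tailwater y_tw = 1.517 m: y_tw < y₂, so the jump is swept downstream.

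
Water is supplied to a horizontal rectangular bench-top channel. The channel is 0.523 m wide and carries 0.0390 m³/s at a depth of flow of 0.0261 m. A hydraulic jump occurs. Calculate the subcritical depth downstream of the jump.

q = Q/b = 0.0390/0.523 = 0.0746 m²/s; V₁ = q/y₁ = 2.86 m/s. Fr₁ = V₁/√(g·y₁) = 5.65.
By Bélanger, y₂/y₁ = ½[√(1 + 8Fr₁²) − 1] = ½[√256.0 − 1] = 7.50.
y₂ = 7.50 × 0.0261 = 0.196 m.

y₂ = 0.196 m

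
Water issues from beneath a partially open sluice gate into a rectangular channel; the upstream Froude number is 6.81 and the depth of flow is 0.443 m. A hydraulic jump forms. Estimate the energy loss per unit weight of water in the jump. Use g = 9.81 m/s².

ΔE = 6.54 m

Fr₁ = 6.81 (given).
Conjugate-depth relation: y₂/y₁ = ½[√(1 + 8Fr₁²) − 1] = ½[√372.0 − 1] = 9.14.
y₂ = 9.14 × 0.443 = 4.05 m.
Head loss: ΔE = (y₂ − y₁)³/(4y₁y₂) = (4.05 − 0.443)³/(4×0.443×4.05) = 47.0/7.18 = 6.54 m.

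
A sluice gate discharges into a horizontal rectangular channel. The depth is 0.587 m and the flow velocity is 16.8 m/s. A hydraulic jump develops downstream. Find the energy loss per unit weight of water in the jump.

ΔE = 9.28 m

Fr₁ = V₁/√(g·y₁) = 16.8/√(9.81×0.587) = 7.00.
Bélanger equation: y₂/y₁ = ½[√(1 + 8Fr₁²) − 1] = ½[√393.1 − 1] = 9.41.
y₂ = 9.41 × 0.587 = 5.53 m.
q = V₁·y₁ = 16.8 × 0.587 = 9.86 m²/s. V₂ = q/y₂ = 9.86/5.53 = 1.78 m/s. E₁ = y₁ + V₁²/2g = 15.0 m; E₂ = y₂ + V₂²/2g = 5.69 m. ΔE = E₁ − E₂ = 9.28 m.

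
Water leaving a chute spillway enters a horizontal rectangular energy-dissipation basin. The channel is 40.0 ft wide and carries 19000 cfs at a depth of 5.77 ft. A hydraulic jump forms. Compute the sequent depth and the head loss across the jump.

y₂ = 46.5 ft; ΔE = 62.9 ft

q = Q/b = 19000/40.0 = 475 ft²/s; V₁ = q/y₁ = 82.3 ft/s. Fr₁ = V₁/√(g·y₁) = 6.04.
By Bélanger, y₂/y₁ = ½[√(1 + 8Fr₁²) − 1] = ½[√292.8 − 1] = 8.06.
y₂ = 8.06 × 5.77 = 46.5 ft.
Head loss: ΔE = (y₂ − y₁)³/(4y₁y₂) = (46.5 − 5.77)³/(4×5.77×46.5) = 67478/1073 = 62.9 ft.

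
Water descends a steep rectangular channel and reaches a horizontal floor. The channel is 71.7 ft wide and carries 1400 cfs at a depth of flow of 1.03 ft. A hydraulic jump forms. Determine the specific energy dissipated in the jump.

ΔE = 1.98 ft

q = Q/b = 1400/71.7 = 19.5 ft²/s; V₁ = q/y₁ = 19.0 ft/s. Fr₁ = V₁/√(g·y₁) = 3.29.
Conjugate-depth relation: y₂/y₁ = ½[√(1 + 8Fr₁²) − 1] = ½[√87.68 − 1] = 4.18.
y₂ = 4.18 × 1.03 = 4.31 ft.
V₂ = q/y₂ = 19.5/4.31 = 4.53 ft/s. E₁ = y₁ + V₁²/2g = 6.61 ft; E₂ = y₂ + V₂²/2g = 4.63 ft. ΔE = E₁ − E₂ = 1.98 ft.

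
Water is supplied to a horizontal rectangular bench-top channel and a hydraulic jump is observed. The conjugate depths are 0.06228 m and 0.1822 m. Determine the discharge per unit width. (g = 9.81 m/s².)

For a rectangular channel the momentum equation gives q² = ½·g·y₁·y₂·(y₁ + y₂) = ½×9.81×0.06228×0.1822×0.2445 = 0.01361.
q = √0.01361 = 0.1167 m²/s.

q = 0.1167 m²/s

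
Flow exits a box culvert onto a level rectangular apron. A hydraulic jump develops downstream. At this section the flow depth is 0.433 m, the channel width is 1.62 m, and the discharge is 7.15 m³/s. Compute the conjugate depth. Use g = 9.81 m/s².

y₂ = 2.82 m

q = Q/b = 7.15/1.62 = 4.41 m²/s; V₁ = q/y₁ = 10.2 m/s. Fr₁ = V₁/√(g·y₁) = 4.95.
From the momentum equation for a rectangular channel, y₂/y₁ = ½[√(1 + 8Fr₁²) − 1] = ½[√196.7 − 1] = 6.51.
y₂ = 6.51 × 0.433 = 2.82 m.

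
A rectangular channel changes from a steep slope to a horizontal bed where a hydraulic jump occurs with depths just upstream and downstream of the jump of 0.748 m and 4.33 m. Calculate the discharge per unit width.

q = 8.98 m²/s

For a rectangular channel the momentum equation gives q² = ½·g·y₁·y₂·(y₁ + y₂) = ½×9.81×0.748×4.33×5.08 = 80.7.
q = √80.7 = 8.98 m²/s.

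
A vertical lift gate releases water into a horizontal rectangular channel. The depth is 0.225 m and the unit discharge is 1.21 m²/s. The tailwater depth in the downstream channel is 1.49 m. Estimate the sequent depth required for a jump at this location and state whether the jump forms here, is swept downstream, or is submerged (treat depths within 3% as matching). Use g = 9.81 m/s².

y₂ = 1.04 m; the jump is submerged

V₁ = q/y₁ = 1.21/0.225 = 5.38 m/s. Fr₁ = V₁/√(g·y₁) = 5.38/√(9.81×0.225) = 3.62.
Sequent-depth ratio: y₂/y₁ = ½[√(1 + 8Fr₁²) − 1] = ½[√105.8 − 1] = 4.64.
y₂ = 4.64 × 0.225 = 1.04 m.
Tailwater y_tw = 1.49 m: y_tw > y₂, so the jump is submerged.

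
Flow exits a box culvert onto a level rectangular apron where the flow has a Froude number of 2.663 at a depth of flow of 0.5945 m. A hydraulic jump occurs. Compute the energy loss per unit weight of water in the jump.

Fr₁ = 2.663 (given).
From the momentum equation for a rectangular channel, y₂/y₁ = ½[√(1 + 8Fr₁²) − 1] = ½[√57.733 − 1] = 3.299.
y₂ = 3.299 × 0.5945 = 1.961 m.
V₁ = Fr₁·√(g·y₁) = 2.663×√(9.81×0.5945) = 6.431 m/s; q = V₁·y₁ = 3.823 m²/s. V₂ = q/y₂ = 3.823/1.961 = 1.949 m/s. E₁ = y₁ + V₁²/2g = 2.702 m; E₂ = y₂ + V₂²/2g = 2.155 m. ΔE = E₁ − E₂ = 0.5475 m.

ΔE = 0.5475 m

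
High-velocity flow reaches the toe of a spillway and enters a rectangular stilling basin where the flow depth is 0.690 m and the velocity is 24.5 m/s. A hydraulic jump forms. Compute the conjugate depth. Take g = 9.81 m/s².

y₂ = 8.85 m

Fr₁ = V₁/√(g·y₁) = 24.5/√(9.81×0.690) = 9.42.
Sequent-depth ratio: y₂/y₁ = ½[√(1 + 8Fr₁²) − 1] = ½[√710.4 − 1] = 12.8.
y₂ = 12.8 × 0.690 = 8.85 m.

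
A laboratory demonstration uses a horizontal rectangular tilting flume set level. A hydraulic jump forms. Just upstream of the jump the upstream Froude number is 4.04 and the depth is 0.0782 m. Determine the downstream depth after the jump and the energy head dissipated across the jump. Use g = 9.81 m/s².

Fr₁ = 4.04 (given).
Bélanger equation: y₂/y₁ = ½[√(1 + 8Fr₁²) − 1] = ½[√131.6 − 1] = 5.24.
y₂ = 5.24 × 0.0782 = 0.409 m.
Head loss: ΔE = (y₂ − y₁)³/(4y₁y₂) = (0.409 − 0.0782)³/(4×0.0782×0.409) = 0.0363/0.128 = 0.284 m.

y₂ = 0.409 m; ΔE = 0.284 m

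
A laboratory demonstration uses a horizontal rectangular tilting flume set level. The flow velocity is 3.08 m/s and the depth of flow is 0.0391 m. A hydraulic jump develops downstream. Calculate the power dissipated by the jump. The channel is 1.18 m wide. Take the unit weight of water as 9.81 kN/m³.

P = 0.356 kW

Fr₁ = V₁/√(g·y₁) = 3.08/√(9.81×0.0391) = 4.97.
Conjugate-depth relation: y₂/y₁ = ½[√(1 + 8Fr₁²) − 1] = ½[√198.9 − 1] = 6.55.
y₂ = 6.55 × 0.0391 = 0.256 m.
q = V₁·y₁ = 3.08 × 0.0391 = 0.120 m²/s. V₂ = q/y₂ = 0.120/0.256 = 0.470 m/s. E₁ = y₁ + V₁²/2g = 0.523 m; E₂ = y₂ + V₂²/2g = 0.267 m. ΔE = E₁ − E₂ = 0.255 m.
Q = q·b = 0.120 × 1.18 = 0.142 m³/s. P = γ·Q·ΔE = 9.81 × 0.142 × 0.255 = 0.356 kW.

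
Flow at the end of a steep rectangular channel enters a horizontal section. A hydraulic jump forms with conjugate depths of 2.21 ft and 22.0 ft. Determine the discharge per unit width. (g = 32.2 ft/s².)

q = 138 ft²/s

For a rectangular channel the momentum equation gives q² = ½·g·y₁·y₂·(y₁ + y₂) = ½×32.2×2.21×22.0×24.2 = 18951.
q = √18951 = 138 ft²/s.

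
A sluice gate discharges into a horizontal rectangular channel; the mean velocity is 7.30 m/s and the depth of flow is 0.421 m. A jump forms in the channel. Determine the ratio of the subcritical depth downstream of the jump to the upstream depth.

Fr₁ = V₁/√(g·y₁) = 7.30/√(9.81×0.421) = 3.59.
By Bélanger, y₂/y₁ = ½[√(1 + 8Fr₁²) − 1] = ½[√104.2 − 1] = 4.60.

y₂/y₁ = 4.60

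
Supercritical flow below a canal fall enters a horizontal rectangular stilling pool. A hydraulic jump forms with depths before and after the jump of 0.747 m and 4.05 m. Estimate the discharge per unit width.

q = 8.44 m²/s

For a rectangular channel the momentum equation gives q² = ½·g·y₁·y₂·(y₁ + y₂) = ½×9.81×0.747×4.05×4.80 = 71.2.
q = √71.2 = 8.44 m²/s.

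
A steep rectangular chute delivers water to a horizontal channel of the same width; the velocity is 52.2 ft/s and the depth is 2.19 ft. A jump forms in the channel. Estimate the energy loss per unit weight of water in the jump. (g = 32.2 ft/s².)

Fr₁ = V₁/√(g·y₁) = 52.2/√(32.2×2.19) = 6.22.
Conjugate-depth relation: y₂/y₁ = ½[√(1 + 8Fr₁²) − 1] = ½[√310.1 − 1] = 8.31.
y₂ = 8.31 × 2.19 = 18.2 ft.
Head loss: ΔE = (y₂ − y₁)³/(4y₁y₂) = (18.2 − 2.19)³/(4×2.19×18.2) = 4095/159 = 25.7 ft.

ΔE = 25.7 ft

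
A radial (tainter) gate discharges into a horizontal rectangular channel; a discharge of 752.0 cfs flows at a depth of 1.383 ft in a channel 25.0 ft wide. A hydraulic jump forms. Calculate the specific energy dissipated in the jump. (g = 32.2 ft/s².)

q = Q/b = 752.0/25.0 = 30.08 ft²/s; V₁ = q/y₁ = 21.75 ft/s. Fr₁ = V₁/√(g·y₁) = 3.259.
Sequent-depth ratio: y₂/y₁ = ½[√(1 + 8Fr₁²) − 1] = ½[√85.981 − 1] = 4.136.
y₂ = 4.136 × 1.383 = 5.721 ft.
Head loss: ΔE = (y₂ − y₁)³/(4y₁y₂) = (5.721 − 1.383)³/(4×1.383×5.721) = 81.61/31.65 = 2.579 ft.

ΔE = 2.579 ft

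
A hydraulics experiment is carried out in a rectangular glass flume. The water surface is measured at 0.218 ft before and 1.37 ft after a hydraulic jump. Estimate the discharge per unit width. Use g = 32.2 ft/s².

For a rectangular channel the momentum equation gives q² = ½·g·y₁·y₂·(y₁ + y₂) = ½×32.2×0.218×1.37×1.59 = 7.64.
q = √7.64 = 2.76 ft²/s.

q = 2.76 ft²/s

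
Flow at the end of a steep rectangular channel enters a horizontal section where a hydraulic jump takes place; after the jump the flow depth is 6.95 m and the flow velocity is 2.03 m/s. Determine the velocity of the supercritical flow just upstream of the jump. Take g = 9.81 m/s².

Fr₂ = V₂/√(g·y₂) = 2.03/√(9.81×6.95) = 0.246.
Applying the sequent-depth relation in reverse, y₁/y₂ = ½[√(1 + 8Fr₂²) − 1] = ½[√1.484 − 1] = 0.109.
y₁ = 0.109 × 6.95 = 0.758 m.
V₁ = q/y₁ = 14.1/0.758 = 18.6 m/s.

V₁ = 18.6 m/s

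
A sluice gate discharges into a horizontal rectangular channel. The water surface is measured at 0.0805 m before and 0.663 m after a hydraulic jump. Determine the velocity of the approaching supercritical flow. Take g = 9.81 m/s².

V₁ = 5.48 m/s

For a rectangular channel the momentum equation gives q² = ½·g·y₁·y₂·(y₁ + y₂) = ½×9.81×0.0805×0.663×0.744 = 0.195.
q = √0.195 = 0.441 m²/s.
V₁ = q/y₁ = 0.441/0.0805 = 5.48 m/s.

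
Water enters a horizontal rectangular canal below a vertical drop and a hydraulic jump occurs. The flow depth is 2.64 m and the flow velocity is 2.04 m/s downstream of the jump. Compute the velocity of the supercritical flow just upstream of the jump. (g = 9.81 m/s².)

V₁ = 7.97 m/s

Fr₂ = V₂/√(g·y₂) = 2.04/√(9.81×2.64) = 0.401.
From the momentum equation (using Fr₂), y₁/y₂ = ½[√(1 + 8Fr₂²) − 1] = ½[√2.286 − 1] = 0.256.
y₁ = 0.256 × 2.64 = 0.676 m.
V₁ = q/y₁ = 5.39/0.676 = 7.97 m/s.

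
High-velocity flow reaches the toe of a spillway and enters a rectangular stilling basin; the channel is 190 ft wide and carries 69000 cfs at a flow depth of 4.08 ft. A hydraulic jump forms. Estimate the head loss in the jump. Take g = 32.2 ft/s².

q = Q/b = 69000/190 = 363 ft²/s; V₁ = q/y₁ = 89.0 ft/s. Fr₁ = V₁/√(g·y₁) = 7.77.
From the momentum equation for a rectangular channel, y₂/y₁ = ½[√(1 + 8Fr₁²) − 1] = ½[√483.4 − 1] = 10.5.
y₂ = 10.5 × 4.08 = 42.8 ft.
V₂ = q/y₂ = 363/42.8 = 8.48 ft/s. E₁ = y₁ + V₁²/2g = 127 ft; E₂ = y₂ + V₂²/2g = 43.9 ft. ΔE = E₁ − E₂ = 83.2 ft.

ΔE = 83.2 ft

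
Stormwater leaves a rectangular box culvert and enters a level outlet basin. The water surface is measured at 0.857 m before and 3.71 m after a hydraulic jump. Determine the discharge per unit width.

q = 8.44 m²/s

For a rectangular channel the momentum equation gives q² = ½·g·y₁·y₂·(y₁ + y₂) = ½×9.81×0.857×3.71×4.57 = 71.2.
q = √71.2 = 8.44 m²/s.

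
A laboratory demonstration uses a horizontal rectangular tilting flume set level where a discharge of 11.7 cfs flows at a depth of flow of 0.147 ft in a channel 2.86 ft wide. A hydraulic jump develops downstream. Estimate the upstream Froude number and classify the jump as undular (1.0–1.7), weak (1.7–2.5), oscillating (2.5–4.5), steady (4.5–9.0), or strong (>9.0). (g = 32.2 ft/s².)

q = Q/b = 11.7/2.86 = 4.09 ft²/s; V₁ = q/y₁ = 27.8 ft/s. Fr₁ = V₁/√(g·y₁) = 12.8.
Fr₁ = 12.8 lies in the strong range.

Fr₁ = 12.8; strong jump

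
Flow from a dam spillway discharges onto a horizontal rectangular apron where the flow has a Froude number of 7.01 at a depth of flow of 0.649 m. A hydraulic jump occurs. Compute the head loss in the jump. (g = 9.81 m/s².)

ΔE = 10.3 m

Fr₁ = 7.01 (given).
Conjugate-depth relation: y₂/y₁ = ½[√(1 + 8Fr₁²) − 1] = ½[√394.1 − 1] = 9.43.
y₂ = 9.43 × 0.649 = 6.12 m.
Head loss: ΔE = (y₂ − y₁)³/(4y₁y₂) = (6.12 − 0.649)³/(4×0.649×6.12) = 164/15.9 = 10.3 m.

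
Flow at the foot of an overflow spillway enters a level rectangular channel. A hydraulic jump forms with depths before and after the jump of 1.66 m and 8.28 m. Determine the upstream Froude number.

For a rectangular channel the momentum equation gives q² = ½·g·y₁·y₂·(y₁ + y₂) = ½×9.81×1.66×8.28×9.94 = 670.
q = √670 = 25.9 m²/s.
V₁ = q/y₁ = 15.6 m/s; Fr₁ = V₁/√(g·y₁) = 3.86.

Fr₁ = 3.86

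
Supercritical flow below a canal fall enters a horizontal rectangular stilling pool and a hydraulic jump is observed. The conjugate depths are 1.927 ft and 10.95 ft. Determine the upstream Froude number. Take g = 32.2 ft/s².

Fr₁ = 4.357

For a rectangular channel the momentum equation gives q² = ½·g·y₁·y₂·(y₁ + y₂) = ½×32.2×1.927×10.95×12.88 = 4375.
q = √4375 = 66.14 ft²/s.
V₁ = q/y₁ = 34.32 ft/s; Fr₁ = V₁/√(g·y₁) = 4.357.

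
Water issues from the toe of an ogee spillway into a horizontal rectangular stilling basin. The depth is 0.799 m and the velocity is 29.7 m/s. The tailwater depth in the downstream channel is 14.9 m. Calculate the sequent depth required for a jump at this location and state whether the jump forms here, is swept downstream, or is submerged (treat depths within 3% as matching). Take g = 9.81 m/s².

y₂ = 11.6 m; the jump is submerged

Fr₁ = V₁/√(g·y₁) = 29.7/√(9.81×0.799) = 10.6.
Sequent-depth ratio: y₂/y₁ = ½[√(1 + 8Fr₁²) − 1] = ½[√901.3 − 1] = 14.5.
y₂ = 14.5 × 0.799 = 11.6 m.
Tailwater y_tw = 14.9 m: y_tw > y₂, so the jump is submerged.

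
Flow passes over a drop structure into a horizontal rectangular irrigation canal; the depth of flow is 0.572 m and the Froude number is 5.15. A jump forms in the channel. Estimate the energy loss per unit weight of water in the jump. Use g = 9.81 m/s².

Fr₁ = 5.15 (given).
Conjugate-depth relation: y₂/y₁ = ½[√(1 + 8Fr₁²) − 1] = ½[√213.2 − 1] = 6.80.
y₂ = 6.80 × 0.572 = 3.89 m.
Head loss: ΔE = (y₂ − y₁)³/(4y₁y₂) = (3.89 − 0.572)³/(4×0.572×3.89) = 36.5/8.90 = 4.10 m.

ΔE = 4.10 m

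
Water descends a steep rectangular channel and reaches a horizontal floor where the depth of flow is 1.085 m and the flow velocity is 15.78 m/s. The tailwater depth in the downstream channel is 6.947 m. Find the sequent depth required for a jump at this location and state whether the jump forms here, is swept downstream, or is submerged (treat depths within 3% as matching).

y₂ = 6.899 m; the jump forms here

Fr₁ = V₁/√(g·y₁) = 15.78/√(9.81×1.085) = 4.837.
From the momentum equation for a rectangular channel, y₂/y₁ = ½[√(1 + 8Fr₁²) − 1] = ½[√188.16 − 1] = 6.359.
y₂ = 6.359 × 1.085 = 6.899 m.
Tailwater y_tw = 6.947 m: y_tw ≈ y₂, so the jump forms here.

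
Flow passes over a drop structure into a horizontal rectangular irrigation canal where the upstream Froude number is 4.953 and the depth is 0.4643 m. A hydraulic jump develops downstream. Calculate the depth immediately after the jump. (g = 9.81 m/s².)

y₂ = 3.028 m

Fr₁ = 4.953 (given).
From the momentum equation for a rectangular channel, y₂/y₁ = ½[√(1 + 8Fr₁²) − 1] = ½[√197.26 − 1] = 6.522.
y₂ = 6.522 × 0.4643 = 3.028 m.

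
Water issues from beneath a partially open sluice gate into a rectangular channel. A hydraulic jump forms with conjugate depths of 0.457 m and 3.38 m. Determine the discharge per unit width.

For a rectangular channel the momentum equation gives q² = ½·g·y₁·y₂·(y₁ + y₂) = ½×9.81×0.457×3.38×3.84 = 29.1.
q = √29.1 = 5.39 m²/s.

q = 5.39 m²/s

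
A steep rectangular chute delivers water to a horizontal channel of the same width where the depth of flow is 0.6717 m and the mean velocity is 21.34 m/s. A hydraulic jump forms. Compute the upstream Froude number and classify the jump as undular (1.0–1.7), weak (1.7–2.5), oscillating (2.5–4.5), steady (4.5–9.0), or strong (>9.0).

Fr₁ = V₁/√(g·y₁) = 21.34/√(9.81×0.6717) = 8.313.
Fr₁ = 8.313 lies in the steady range.

Fr₁ = 8.313; steady jump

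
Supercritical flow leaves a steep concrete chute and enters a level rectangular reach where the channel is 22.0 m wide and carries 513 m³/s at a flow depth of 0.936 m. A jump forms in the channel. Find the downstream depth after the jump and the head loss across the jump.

y₂ = 10.4 m; ΔE = 21.9 m

q = Q/b = 513/22.0 = 23.3 m²/s; V₁ = q/y₁ = 24.9 m/s. Fr₁ = V₁/√(g·y₁) = 8.22.
Bélanger equation: y₂/y₁ = ½[√(1 + 8Fr₁²) − 1] = ½[√541.7 − 1] = 11.1.
y₂ = 11.1 × 0.936 = 10.4 m.
Head loss: ΔE = (y₂ − y₁)³/(4y₁y₂) = (10.4 − 0.936)³/(4×0.936×10.4) = 854/39.0 = 21.9 m.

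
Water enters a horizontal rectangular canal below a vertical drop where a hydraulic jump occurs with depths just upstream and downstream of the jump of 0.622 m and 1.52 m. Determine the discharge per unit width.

q = 3.15 m²/s

For a rectangular channel the momentum equation gives q² = ½·g·y₁·y₂·(y₁ + y₂) = ½×9.81×0.622×1.52×2.14 = 9.93.
q = √9.93 = 3.15 m²/s.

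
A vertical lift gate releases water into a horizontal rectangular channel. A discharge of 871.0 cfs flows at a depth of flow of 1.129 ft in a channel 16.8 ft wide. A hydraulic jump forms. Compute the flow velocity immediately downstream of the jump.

V₂ = 4.466 ft/s

q = Q/b = 871.0/16.8 = 51.85 ft²/s; V₁ = q/y₁ = 45.92 ft/s. Fr₁ = V₁/√(g·y₁) = 7.616.
From the momentum equation for a rectangular channel, y₂/y₁ = ½[√(1 + 8Fr₁²) − 1] = ½[√465.06 − 1] = 10.28.
y₂ = 10.28 × 1.129 = 11.61 ft.
V₂ = q/y₂ = 51.85/11.61 = 4.466 ft/s.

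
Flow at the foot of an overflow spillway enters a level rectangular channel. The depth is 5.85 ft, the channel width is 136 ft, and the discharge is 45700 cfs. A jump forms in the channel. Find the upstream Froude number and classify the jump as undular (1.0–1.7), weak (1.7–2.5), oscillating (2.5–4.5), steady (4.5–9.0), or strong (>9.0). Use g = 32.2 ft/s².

Fr₁ = 4.19; oscillating jump

q = Q/b = 45700/136 = 336 ft²/s; V₁ = q/y₁ = 57.4 ft/s. Fr₁ = V₁/√(g·y₁) = 4.19.
Fr₁ = 4.19 lies in the oscillating range.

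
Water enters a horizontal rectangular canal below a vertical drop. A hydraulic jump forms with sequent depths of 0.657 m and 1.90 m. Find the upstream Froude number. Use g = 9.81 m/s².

Fr₁ = 2.37

For a rectangular channel the momentum equation gives q² = ½·g·y₁·y₂·(y₁ + y₂) = ½×9.81×0.657×1.90×2.56 = 15.7.
q = √15.7 = 3.96 m²/s.
V₁ = q/y₁ = 6.02 m/s; Fr₁ = V₁/√(g·y₁) = 2.37.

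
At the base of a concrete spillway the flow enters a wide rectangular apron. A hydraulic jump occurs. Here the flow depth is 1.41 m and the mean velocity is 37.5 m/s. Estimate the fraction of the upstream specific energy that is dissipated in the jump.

Fr₁ = V₁/√(g·y₁) = 37.5/√(9.81×1.41) = 10.1.
Bélanger equation: y₂/y₁ = ½[√(1 + 8Fr₁²) − 1] = ½[√814.3 − 1] = 13.8.
y₂ = 13.8 × 1.41 = 19.4 m.
E₁ = y₁ + V₁²/2g = 73.1 m. ΔE = (y₂ − y₁)³/(4y₁y₂) = 53.3 m. ΔE/E₁ = 53.3/73.1 = 0.729.

ΔE/E₁ = 0.729 (72.9%)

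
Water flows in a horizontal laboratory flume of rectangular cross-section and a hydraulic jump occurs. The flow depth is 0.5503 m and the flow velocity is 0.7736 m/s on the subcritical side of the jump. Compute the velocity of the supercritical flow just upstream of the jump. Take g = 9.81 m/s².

Fr₂ = V₂/√(g·y₂) = 0.7736/√(9.81×0.5503) = 0.3330.
Applying the sequent-depth relation in reverse, y₁/y₂ = ½[√(1 + 8Fr₂²) − 1] = ½[√1.8869 − 1] = 0.1868.
y₁ = 0.1868 × 0.5503 = 0.1028 m.
V₁ = q/y₁ = 0.4257/0.1028 = 4.141 m/s.

V₁ = 4.141 m/s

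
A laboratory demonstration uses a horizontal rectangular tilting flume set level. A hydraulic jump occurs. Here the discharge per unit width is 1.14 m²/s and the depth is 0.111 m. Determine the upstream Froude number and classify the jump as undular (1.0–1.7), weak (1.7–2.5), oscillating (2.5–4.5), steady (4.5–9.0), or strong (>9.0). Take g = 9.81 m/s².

V₁ = q/y₁ = 1.14/0.111 = 10.3 m/s. Fr₁ = V₁/√(g·y₁) = 10.3/√(9.81×0.111) = 9.84.
Fr₁ = 9.84 lies in the strong range.

Fr₁ = 9.84; strong jump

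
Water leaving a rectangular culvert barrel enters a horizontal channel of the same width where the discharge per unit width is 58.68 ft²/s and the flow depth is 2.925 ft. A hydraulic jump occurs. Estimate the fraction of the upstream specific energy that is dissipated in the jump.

ΔE/E₁ = 0.102 (10.2%)

V₁ = q/y₁ = 58.68/2.925 = 20.06 ft/s. Fr₁ = V₁/√(g·y₁) = 20.06/√(32.2×2.925) = 2.067.
Conjugate-depth relation: y₂/y₁ = ½[√(1 + 8Fr₁²) − 1] = ½[√35.185 − 1] = 2.466.
y₂ = 2.466 × 2.925 = 7.213 ft.
E₁ = y₁ + V₁²/2g = 9.174 ft. ΔE = (y₂ − y₁)³/(4y₁y₂) = 0.9340 ft. ΔE/E₁ = 0.9340/9.174 = 0.102.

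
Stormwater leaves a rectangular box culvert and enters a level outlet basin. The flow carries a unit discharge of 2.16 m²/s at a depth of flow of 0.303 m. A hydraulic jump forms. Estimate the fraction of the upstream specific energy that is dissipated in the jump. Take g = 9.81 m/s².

V₁ = q/y₁ = 2.16/0.303 = 7.13 m/s. Fr₁ = V₁/√(g·y₁) = 7.13/√(9.81×0.303) = 4.13.
By Bélanger, y₂/y₁ = ½[√(1 + 8Fr₁²) − 1] = ½[√137.8 − 1] = 5.37.
y₂ = 5.37 × 0.303 = 1.63 m.
E₁ = y₁ + V₁²/2g = 2.89 m. ΔE = (y₂ − y₁)³/(4y₁y₂) = 1.18 m. ΔE/E₁ = 1.18/2.89 = 0.407.

ΔE/E₁ = 0.407 (40.7%)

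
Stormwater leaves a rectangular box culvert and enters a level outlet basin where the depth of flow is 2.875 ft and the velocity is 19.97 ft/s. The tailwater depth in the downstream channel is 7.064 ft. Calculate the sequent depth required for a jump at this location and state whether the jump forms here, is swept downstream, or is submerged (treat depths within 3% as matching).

y₂ = 7.123 ft; the jump forms here

Fr₁ = V₁/√(g·y₁) = 19.97/√(32.2×2.875) = 2.076.
From the momentum equation for a rectangular channel, y₂/y₁ = ½[√(1 + 8Fr₁²) − 1] = ½[√35.463 − 1] = 2.478.
y₂ = 2.478 × 2.875 = 7.123 ft.
Tailwater y_tw = 7.064 ft: y_tw ≈ y₂, so the jump forms here.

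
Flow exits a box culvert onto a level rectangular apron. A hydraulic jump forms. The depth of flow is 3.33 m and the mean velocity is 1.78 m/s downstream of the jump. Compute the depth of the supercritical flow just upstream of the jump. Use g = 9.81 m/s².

Fr₂ = V₂/√(g·y₂) = 1.78/√(9.81×3.33) = 0.311.
Since the conjugate-depth ratio holds either way, y₁/y₂ = ½[√(1 + 8Fr₂²) − 1] = ½[√1.776 − 1] = 0.166.
y₁ = 0.166 × 3.33 = 0.554 m.

y₁ = 0.554 m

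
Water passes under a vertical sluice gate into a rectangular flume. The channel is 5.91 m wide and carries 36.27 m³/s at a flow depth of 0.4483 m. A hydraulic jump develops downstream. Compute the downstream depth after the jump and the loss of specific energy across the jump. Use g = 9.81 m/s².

q = Q/b = 36.27/5.91 = 6.137 m²/s; V₁ = q/y₁ = 13.69 m/s. Fr₁ = V₁/√(g·y₁) = 6.528.
By Bélanger, y₂/y₁ = ½[√(1 + 8Fr₁²) − 1] = ½[√341.91 − 1] = 8.745.
y₂ = 8.745 × 0.4483 = 3.921 m.
Head loss: ΔE = (y₂ − y₁)³/(4y₁y₂) = (3.921 − 0.4483)³/(4×0.4483×3.921) = 41.86/7.030 = 5.955 m.

y₂ = 3.921 m; ΔE = 5.955 m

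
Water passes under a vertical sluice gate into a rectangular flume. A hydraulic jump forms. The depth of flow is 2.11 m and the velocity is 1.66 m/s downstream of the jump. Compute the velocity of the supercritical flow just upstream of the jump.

V₁ = 7.60 m/s

Fr₂ = V₂/√(g·y₂) = 1.66/√(9.81×2.11) = 0.365.
From the momentum equation (using Fr₂), y₁/y₂ = ½[√(1 + 8Fr₂²) − 1] = ½[√2.065 − 1] = 0.219.
y₁ = 0.219 × 2.11 = 0.461 m.
V₁ = q/y₁ = 3.50/0.461 = 7.60 m/s.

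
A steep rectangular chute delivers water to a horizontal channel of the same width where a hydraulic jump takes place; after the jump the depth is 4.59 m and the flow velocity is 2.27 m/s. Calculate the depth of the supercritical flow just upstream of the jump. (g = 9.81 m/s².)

y₁ = 0.881 m

Fr₂ = V₂/√(g·y₂) = 2.27/√(9.81×4.59) = 0.338.
Since the conjugate-depth ratio holds either way, y₁/y₂ = ½[√(1 + 8Fr₂²) − 1] = ½[√1.916 − 1] = 0.192.
y₁ = 0.192 × 4.59 = 0.881 m.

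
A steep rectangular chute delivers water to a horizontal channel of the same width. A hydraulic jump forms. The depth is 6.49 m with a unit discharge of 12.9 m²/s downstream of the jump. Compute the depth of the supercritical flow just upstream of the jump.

y₁ = 0.725 m

V₂ = q/y₂ = 12.9/6.49 = 1.99 m/s; Fr₂ = V₂/√(g·y₂) = 0.249.
The Bélanger relation is symmetric: y₁/y₂ = ½[√(1 + 8Fr₂²) − 1] = ½[√1.496 − 1] = 0.112.
y₁ = 0.112 × 6.49 = 0.725 m.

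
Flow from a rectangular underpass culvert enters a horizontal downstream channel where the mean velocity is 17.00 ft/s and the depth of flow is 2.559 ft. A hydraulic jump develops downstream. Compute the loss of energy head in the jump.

ΔE = 0.4977 ft

Fr₁ = V₁/√(g·y₁) = 17.00/√(32.2×2.559) = 1.873.
Sequent-depth ratio: y₂/y₁ = ½[√(1 + 8Fr₁²) − 1] = ½[√29.058 − 1] = 2.195.
y₂ = 2.195 × 2.559 = 5.618 ft.
q = V₁·y₁ = 17.00 × 2.559 = 43.50 ft²/s. V₂ = q/y₂ = 43.50/5.618 = 7.744 ft/s. E₁ = y₁ + V₁²/2g = 7.047 ft; E₂ = y₂ + V₂²/2g = 6.549 ft. ΔE = E₁ − E₂ = 0.4977 ft.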